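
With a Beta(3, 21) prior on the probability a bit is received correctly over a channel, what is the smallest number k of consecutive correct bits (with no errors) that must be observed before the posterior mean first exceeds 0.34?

After k correct bits and 0 errors the posterior is Beta(3+k, 21), with mean (3+k)/(3+21+k).
Set (3+k)/(24+k) > 0.34 and solve: k > (0.34·24 − 3)/(1 − 0.34) = 7.818.
The smallest integer exceeding 7.818 is 8, and checking k=8: (11)/(32) = 0.3438 > 0.34.

k = 8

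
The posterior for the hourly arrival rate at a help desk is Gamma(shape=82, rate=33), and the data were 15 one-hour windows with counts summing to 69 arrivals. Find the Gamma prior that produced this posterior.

Gamma–Poisson conjugacy: posterior shape = α + Σxᵢ, posterior rate = β + n.
So α = 82 − 69 = 13 and β = 33 − 15 = 18.

Gamma(shape=13, rate=18)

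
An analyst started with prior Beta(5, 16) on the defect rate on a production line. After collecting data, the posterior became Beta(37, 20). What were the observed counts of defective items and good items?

Under Beta–binomial conjugacy the posterior parameters are (α+s, β+f).
So s = 37 − 5 = 32 and f = 20 − 16 = 4.

32 defective items and 4 good items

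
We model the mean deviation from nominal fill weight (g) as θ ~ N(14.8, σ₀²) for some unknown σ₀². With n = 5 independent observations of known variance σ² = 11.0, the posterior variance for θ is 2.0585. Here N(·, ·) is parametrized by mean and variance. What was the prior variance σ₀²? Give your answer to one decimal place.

σ₀² = 32.0

For the Normal–Normal model with known σ², precisions add: τ_n = τ₀ + n/σ².
So 1/σ₀² = 1/2.0585 − 5/11.0 = 0.485791 − 0.454545 = 0.031246.
Hence σ₀² = 1/0.031246 ≈ 32.0.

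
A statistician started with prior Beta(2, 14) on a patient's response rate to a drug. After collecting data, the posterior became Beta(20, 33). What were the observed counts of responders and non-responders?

18 responders and 19 non-responders

A Beta(a, b) prior with s successes and f failures in binomial data gives a Beta(a+s, b+f) posterior.
So s = 20 − 2 = 18 and f = 33 − 14 = 19.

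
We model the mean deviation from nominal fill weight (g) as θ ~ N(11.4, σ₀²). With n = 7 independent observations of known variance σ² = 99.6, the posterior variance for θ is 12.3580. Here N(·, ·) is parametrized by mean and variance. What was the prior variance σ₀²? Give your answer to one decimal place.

Posterior precision equals prior precision plus data precision: 1/σ_n² = 1/σ₀² + n/σ².
So 1/σ₀² = 1/12.3580 − 7/99.6 = 0.080919 − 0.070281 = 0.010638.
Hence σ₀² = 1/0.010638 ≈ 94.0.

σ₀² = 94.0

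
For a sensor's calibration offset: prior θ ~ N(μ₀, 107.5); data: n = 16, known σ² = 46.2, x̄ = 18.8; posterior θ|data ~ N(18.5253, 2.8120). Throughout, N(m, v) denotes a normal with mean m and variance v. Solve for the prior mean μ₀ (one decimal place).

The posterior mean is a precision-weighted average: μ_n = (τ₀μ₀ + τ_data·x̄)/(τ₀+τ_data), with τ₀=1/σ₀² and τ_data=n/σ².
Here τ₀ = 1/107.5 = 0.009302 and τ_data = 16/46.2 = 0.346320, so τ_n = 0.355622.
Rearranging for μ₀: μ₀ = (μ_n·τ_n − τ_data·x̄)/τ₀ = (18.5253·0.355622 − 0.346320·18.8) / 0.009302 = 0.077188/0.009302 ≈ 8.3.

μ₀ = 8.3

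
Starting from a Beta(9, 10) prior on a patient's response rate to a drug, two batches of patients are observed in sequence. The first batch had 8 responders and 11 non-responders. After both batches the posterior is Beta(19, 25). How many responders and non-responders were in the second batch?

2 responders and 4 non-responders

Because Beta–binomial updating is additive in the counts, the combined data contributed (α_post−α_prior, β_post−β_prior) successes and failures.
Total across both batches: 19−9=10 responders, 25−10=15 non-responders.
Subtract the first batch: 10−8=2 responders and 15−11=4 non-responders.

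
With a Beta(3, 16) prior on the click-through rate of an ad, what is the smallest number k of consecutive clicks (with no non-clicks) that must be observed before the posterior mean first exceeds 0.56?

After k clicks and 0 non-clicks the posterior is Beta(3+k, 16), with mean (3+k)/(3+16+k).
Set (3+k)/(19+k) > 0.56 and solve: k > (0.56·19 − 3)/(1 − 0.56) = 17.364.
The smallest integer exceeding 17.364 is 18, and checking k=18: (21)/(37) = 0.5676 > 0.56.

k = 18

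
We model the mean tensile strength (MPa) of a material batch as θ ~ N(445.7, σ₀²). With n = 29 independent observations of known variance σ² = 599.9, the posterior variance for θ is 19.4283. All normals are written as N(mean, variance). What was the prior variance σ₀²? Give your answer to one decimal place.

Posterior precision equals prior precision plus data precision: 1/σ_n² = 1/σ₀² + n/σ².
So 1/σ₀² = 1/19.4283 − 29/599.9 = 0.051471 − 0.048341 = 0.003130.
Hence σ₀² = 1/0.003130 ≈ 319.5.

σ₀² = 319.5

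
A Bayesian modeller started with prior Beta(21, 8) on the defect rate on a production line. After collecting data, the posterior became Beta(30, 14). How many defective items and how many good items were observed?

A Beta(a, b) prior with s successes and f failures in binomial data gives a Beta(a+s, b+f) posterior.
Match parameters: s=30−21=9, f=14−8=6.

9 defective items and 6 good items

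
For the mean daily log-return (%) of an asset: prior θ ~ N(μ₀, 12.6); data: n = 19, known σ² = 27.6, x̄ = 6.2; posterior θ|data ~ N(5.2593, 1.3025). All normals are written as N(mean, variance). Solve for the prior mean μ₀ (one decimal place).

μ₀ = -2.9

The posterior mean is a precision-weighted average: μ_n = (τ₀μ₀ + τ_data·x̄)/(τ₀+τ_data), with τ₀=1/σ₀² and τ_data=n/σ².
Here τ₀ = 1/12.6 = 0.079365 and τ_data = 19/27.6 = 0.688406, so τ_n = 0.767771.
Rearranging for μ₀: μ₀ = (μ_n·τ_n − τ_data·x̄)/τ₀ = (5.2593·0.767771 − 0.688406·6.2) / 0.079365 = -0.230179/0.079365 ≈ -2.9.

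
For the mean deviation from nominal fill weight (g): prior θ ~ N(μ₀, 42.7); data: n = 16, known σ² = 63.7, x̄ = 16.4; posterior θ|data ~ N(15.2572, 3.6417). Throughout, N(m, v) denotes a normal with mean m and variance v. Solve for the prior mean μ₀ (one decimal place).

μ₀ = 3.0

With known observation variance, the Normal–Normal posterior has precision τ_n = τ₀ + n/σ² and mean μ_n = (τ₀μ₀ + (n/σ²)x̄)/τ_n.
Here τ₀ = 1/42.7 = 0.023419 and τ_data = 16/63.7 = 0.251177, so τ_n = 0.274596.
Rearranging for μ₀: μ₀ = (μ_n·τ_n − τ_data·x̄)/τ₀ = (15.2572·0.274596 − 0.251177·16.4) / 0.023419 = 0.070263/0.023419 ≈ 3.0.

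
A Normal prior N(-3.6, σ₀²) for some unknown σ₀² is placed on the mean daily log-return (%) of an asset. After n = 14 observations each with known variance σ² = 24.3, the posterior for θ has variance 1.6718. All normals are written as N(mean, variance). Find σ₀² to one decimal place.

For the Normal–Normal model with known σ², precisions add: τ_n = τ₀ + n/σ².
So 1/σ₀² = 1/1.6718 − 14/24.3 = 0.598158 − 0.576132 = 0.022026.
Hence σ₀² = 1/0.022026 ≈ 45.4.

σ₀² = 45.4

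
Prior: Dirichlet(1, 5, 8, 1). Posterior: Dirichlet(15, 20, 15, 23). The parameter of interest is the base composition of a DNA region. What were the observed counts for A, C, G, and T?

counts (14, 15, 7, 22)

For a Dirichlet(α) prior with multinomial counts c, the posterior is Dirichlet(α + c) componentwise.
Counts are posterior − prior componentwise: 15−1=14, 20−5=15, 15−8=7, 23−1=22.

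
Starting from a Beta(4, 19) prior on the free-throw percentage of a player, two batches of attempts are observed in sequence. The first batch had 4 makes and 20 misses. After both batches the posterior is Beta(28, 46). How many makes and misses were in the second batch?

Because Beta–binomial updating is additive in the counts, the combined data contributed (α_post−α_prior, β_post−β_prior) successes and failures.
Total across both batches: 28−4=24 makes, 46−19=27 misses.
Subtract the first batch: 24−4=20 makes and 27−20=7 misses.

20 makes and 7 misses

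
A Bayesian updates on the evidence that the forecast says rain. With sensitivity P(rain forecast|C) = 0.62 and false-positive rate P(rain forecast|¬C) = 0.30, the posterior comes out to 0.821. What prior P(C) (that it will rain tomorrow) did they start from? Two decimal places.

P(C) = 0.69

In odds form, posterior odds = prior odds × likelihood ratio, so prior odds = posterior odds ÷ LR.
Posterior odds = 0.821/(1−0.821) = 4.5866. LR = 0.62/0.30 = 2.0667.
Prior odds = 4.5866/2.0667 = 2.2193, so P(C) = 2.2193/(1+2.2193) ≈ 0.69.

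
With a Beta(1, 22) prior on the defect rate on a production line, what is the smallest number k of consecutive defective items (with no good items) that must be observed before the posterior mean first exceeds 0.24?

k = 6

After k defective items and 0 good items the posterior is Beta(1+k, 22), with mean (1+k)/(1+22+k).
Set (1+k)/(23+k) > 0.24 and solve: k > (0.24·23 − 1)/(1 − 0.24) = 5.947.
The smallest integer exceeding 5.947 is 6.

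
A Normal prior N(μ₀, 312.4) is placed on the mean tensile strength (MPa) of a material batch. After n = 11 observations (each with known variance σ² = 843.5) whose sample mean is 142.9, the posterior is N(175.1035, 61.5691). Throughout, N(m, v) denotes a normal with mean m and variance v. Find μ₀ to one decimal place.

μ₀ = 306.3

With known observation variance, the Normal–Normal posterior has precision τ_n = τ₀ + n/σ² and mean μ_n = (τ₀μ₀ + (n/σ²)x̄)/τ_n.
Here τ₀ = 1/312.4 = 0.003201 and τ_data = 11/843.5 = 0.013041, so τ_n = 0.016242.
Rearranging for μ₀: μ₀ = (μ_n·τ_n − τ_data·x̄)/τ₀ = (175.1035·0.016242 − 0.013041·142.9) / 0.003201 = 0.980472/0.003201 ≈ 306.3.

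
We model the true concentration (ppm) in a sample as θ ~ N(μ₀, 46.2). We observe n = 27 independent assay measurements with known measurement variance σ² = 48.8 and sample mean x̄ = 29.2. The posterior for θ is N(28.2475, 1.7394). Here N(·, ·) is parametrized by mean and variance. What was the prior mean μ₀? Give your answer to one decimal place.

With known observation variance, the Normal–Normal posterior has precision τ_n = τ₀ + n/σ² and mean μ_n = (τ₀μ₀ + (n/σ²)x̄)/τ_n.
Here τ₀ = 1/46.2 = 0.021645 and τ_data = 27/48.8 = 0.553279, so τ_n = 0.574924.
Rearranging for μ₀: μ₀ = (μ_n·τ_n − τ_data·x̄)/τ₀ = (28.2475·0.574924 − 0.553279·29.2) / 0.021645 = 0.084419/0.021645 ≈ 3.9.

μ₀ = 3.9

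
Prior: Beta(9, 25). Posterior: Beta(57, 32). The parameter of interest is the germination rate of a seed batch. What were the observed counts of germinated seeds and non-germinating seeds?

Beta is conjugate to the binomial likelihood: posterior = Beta(a+s, b+f).
Match parameters: s=57−9=48, f=32−25=7.

48 germinated seeds and 7 non-germinating seeds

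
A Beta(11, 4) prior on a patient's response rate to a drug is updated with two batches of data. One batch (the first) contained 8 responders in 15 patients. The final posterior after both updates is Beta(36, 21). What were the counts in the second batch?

17 responders and 10 non-responders

Sequential conjugate updates are equivalent to a single update on the pooled data, so total successes = posterior α − prior α and total failures = posterior β − prior β.
Total across both batches: 36−11=25 responders, 21−4=17 non-responders.
Subtract the first batch: 25−8=17 responders and 17−7=10 non-responders.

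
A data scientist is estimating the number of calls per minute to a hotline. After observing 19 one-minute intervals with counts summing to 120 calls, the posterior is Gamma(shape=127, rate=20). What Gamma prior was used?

Gamma(shape=7, rate=1)

A Gamma(α, β) prior (rate parametrization) on a Poisson rate with n observations summing to S gives posterior Gamma(α+S, β+n).
So α = 127 − 120 = 7 and β = 20 − 19 = 1.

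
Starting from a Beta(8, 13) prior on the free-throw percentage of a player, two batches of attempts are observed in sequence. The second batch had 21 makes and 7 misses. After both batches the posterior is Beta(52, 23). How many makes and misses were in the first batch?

23 makes and 3 misses

Sequential conjugate updates are equivalent to a single update on the pooled data, so total successes = posterior α − prior α and total failures = posterior β − prior β.
Total across both batches: 52−8=44 makes, 23−13=10 misses.
Subtract the second batch: 44−21=23 makes and 10−7=3 misses.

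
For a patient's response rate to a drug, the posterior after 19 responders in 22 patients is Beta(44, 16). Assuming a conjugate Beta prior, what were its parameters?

Beta(25, 13)

Under Beta–binomial conjugacy the posterior parameters are (a+s, b+f).
So a = 44 − 19 = 25 and b = 16 − 3 = 13.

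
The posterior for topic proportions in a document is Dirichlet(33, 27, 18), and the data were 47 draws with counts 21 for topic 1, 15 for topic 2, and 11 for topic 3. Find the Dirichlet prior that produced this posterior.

For a Dirichlet(α) prior with multinomial counts c, the posterior is Dirichlet(α + c) componentwise.
Subtract each count from the matching posterior parameter: 33−21=12, 27−15=12, 18−11=7.

Dirichlet(12, 12, 7)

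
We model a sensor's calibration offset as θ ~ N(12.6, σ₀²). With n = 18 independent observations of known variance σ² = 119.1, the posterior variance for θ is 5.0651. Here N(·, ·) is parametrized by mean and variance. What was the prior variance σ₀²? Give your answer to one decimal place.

Posterior precision equals prior precision plus data precision: 1/σ_n² = 1/σ₀² + n/σ².
So 1/σ₀² = 1/5.0651 − 18/119.1 = 0.197429 − 0.151134 = 0.046295.
Hence σ₀² = 1/0.046295 ≈ 21.6.

σ₀² = 21.6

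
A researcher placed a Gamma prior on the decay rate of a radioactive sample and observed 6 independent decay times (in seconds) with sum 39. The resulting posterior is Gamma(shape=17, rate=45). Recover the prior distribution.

Gamma–exponential conjugacy: posterior shape = α + n, posterior rate = β + Σtᵢ.
So α = 17 − 6 = 11 and β = 45 − 39 = 6.

Gamma(shape=11, rate=6)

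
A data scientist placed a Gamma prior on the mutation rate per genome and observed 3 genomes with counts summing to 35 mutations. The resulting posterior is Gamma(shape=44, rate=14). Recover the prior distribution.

Gamma–Poisson conjugacy: posterior shape = α + Σxᵢ, posterior rate = β + n.
So α = 44 − 35 = 9 and β = 14 − 3 = 11.

Gamma(shape=9, rate=11)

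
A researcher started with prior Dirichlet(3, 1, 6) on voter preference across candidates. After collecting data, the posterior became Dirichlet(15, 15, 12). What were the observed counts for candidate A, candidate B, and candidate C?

counts (12, 14, 6)

For a Dirichlet(α) prior with multinomial counts c, the posterior is Dirichlet(α + c) componentwise.
Counts are posterior − prior componentwise: 15−3=12, 15−1=14, 12−6=6.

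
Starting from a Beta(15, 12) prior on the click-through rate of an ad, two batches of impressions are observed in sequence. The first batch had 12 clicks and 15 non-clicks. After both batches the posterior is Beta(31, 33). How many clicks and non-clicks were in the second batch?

4 clicks and 6 non-clicks

Because Beta–binomial updating is additive in the counts, the combined data contributed (α_post−α_prior, β_post−β_prior) successes and failures.
Total across both batches: 31−15=16 clicks, 33−12=21 non-clicks.
Subtract the first batch: 16−12=4 clicks and 21−15=6 non-clicks.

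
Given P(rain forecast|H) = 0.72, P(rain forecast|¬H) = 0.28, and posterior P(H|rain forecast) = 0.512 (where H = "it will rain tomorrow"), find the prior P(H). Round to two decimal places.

In odds form, posterior odds = prior odds × likelihood ratio, so prior odds = posterior odds ÷ LR.
Posterior odds = 0.512/(1−0.512) = 1.0492. LR = 0.72/0.28 = 2.5714.
Prior odds = 1.0492/2.5714 = 0.4080, so P(H) = 0.4080/(1+0.4080) ≈ 0.29.

P(H) = 0.29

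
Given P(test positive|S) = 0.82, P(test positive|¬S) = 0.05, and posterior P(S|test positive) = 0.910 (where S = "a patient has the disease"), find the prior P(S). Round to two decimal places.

P(S) = 0.38

Bayes' rule in odds form gives O(S|E) = O(S)·[P(E|S)/P(E|¬S)], hence O(S) = O(S|E)/LR.
Posterior odds = 0.910/(1−0.910) = 10.1111. LR = 0.82/0.05 = 16.4000.
Prior odds = 10.1111/16.4000 = 0.6165, so P(S) = 0.6165/(1+0.6165) ≈ 0.38.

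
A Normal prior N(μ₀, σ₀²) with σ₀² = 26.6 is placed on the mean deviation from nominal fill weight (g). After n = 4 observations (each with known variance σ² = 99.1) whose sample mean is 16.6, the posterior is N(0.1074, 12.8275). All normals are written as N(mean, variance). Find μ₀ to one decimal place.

With known observation variance, the Normal–Normal posterior has precision τ_n = τ₀ + n/σ² and mean μ_n = (τ₀μ₀ + (n/σ²)x̄)/τ_n.
Here τ₀ = 1/26.6 = 0.037594 and τ_data = 4/99.1 = 0.040363, so τ_n = 0.077957.
Rearranging for μ₀: μ₀ = (μ_n·τ_n − τ_data·x̄)/τ₀ = (0.1074·0.077957 − 0.040363·16.6) / 0.037594 = -0.661653/0.037594 ≈ -17.6.

μ₀ = -17.6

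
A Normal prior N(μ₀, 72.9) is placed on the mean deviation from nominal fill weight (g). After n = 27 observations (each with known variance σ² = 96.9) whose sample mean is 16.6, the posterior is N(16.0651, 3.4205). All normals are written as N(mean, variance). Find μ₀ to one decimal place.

The posterior mean is a precision-weighted average: μ_n = (τ₀μ₀ + τ_data·x̄)/(τ₀+τ_data), with τ₀=1/σ₀² and τ_data=n/σ².
Here τ₀ = 1/72.9 = 0.013717 and τ_data = 27/96.9 = 0.278638, so τ_n = 0.292355.
Rearranging for μ₀: μ₀ = (μ_n·τ_n − τ_data·x̄)/τ₀ = (16.0651·0.292355 − 0.278638·16.6) / 0.013717 = 0.071322/0.013717 ≈ 5.2.

μ₀ = 5.2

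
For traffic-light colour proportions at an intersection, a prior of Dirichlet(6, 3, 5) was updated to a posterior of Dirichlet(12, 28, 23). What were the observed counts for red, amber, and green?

For a Dirichlet(α) prior with multinomial counts c, the posterior is Dirichlet(α + c) componentwise.
Counts are posterior − prior componentwise: 12−6=6, 28−3=25, 23−5=18.

counts (6, 25, 18)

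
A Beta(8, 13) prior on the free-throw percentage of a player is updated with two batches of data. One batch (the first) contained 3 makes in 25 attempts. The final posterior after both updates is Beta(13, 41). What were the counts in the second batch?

2 makes and 6 misses

Because Beta–binomial updating is additive in the counts, the combined data contributed (α_post−α_prior, β_post−β_prior) successes and failures.
Total across both batches: 13−8=5 makes, 41−13=28 misses.
Subtract the first batch: 5−3=2 makes and 28−22=6 misses.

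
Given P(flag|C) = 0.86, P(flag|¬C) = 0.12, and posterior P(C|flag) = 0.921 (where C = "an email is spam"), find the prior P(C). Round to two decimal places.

P(C) = 0.62

Bayes' rule in odds form gives O(C|E) = O(C)·[P(E|C)/P(E|¬C)], hence O(C) = O(C|E)/LR.
Posterior odds = 0.921/(1−0.921) = 11.6582. LR = 0.86/0.12 = 7.1667.
Prior odds = 11.6582/7.1667 = 1.6267, so P(C) = 1.6267/(1+1.6267) ≈ 0.62.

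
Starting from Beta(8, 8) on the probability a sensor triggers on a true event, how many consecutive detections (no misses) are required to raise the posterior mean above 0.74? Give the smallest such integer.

k = 15

After k detections and 0 misses the posterior is Beta(8+k, 8), with mean (8+k)/(8+8+k).
Set (8+k)/(16+k) > 0.74 and solve: k > (0.74·16 − 8)/(1 − 0.74) = 14.769.
The smallest integer exceeding 14.769 is 15, and checking k=15: (23)/(31) = 0.7419 > 0.74.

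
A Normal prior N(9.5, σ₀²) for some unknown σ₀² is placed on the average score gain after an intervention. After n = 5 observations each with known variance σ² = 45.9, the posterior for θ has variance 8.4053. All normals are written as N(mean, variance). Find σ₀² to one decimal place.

For the Normal–Normal model with known σ², precisions add: τ_n = τ₀ + n/σ².
So 1/σ₀² = 1/8.4053 − 5/45.9 = 0.118973 − 0.108932 = 0.010041.
Hence σ₀² = 1/0.010041 ≈ 99.6.

σ₀² = 99.6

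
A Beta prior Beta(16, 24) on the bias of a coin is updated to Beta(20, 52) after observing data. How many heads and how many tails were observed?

Beta is conjugate to the binomial likelihood: posterior = Beta(α+s, β+f).
Match parameters: s=20−16=4, f=52−24=28.

4 heads and 28 tails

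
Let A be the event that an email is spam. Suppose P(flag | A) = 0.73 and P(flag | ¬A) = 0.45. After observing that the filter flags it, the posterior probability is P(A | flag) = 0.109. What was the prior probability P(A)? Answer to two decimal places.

P(A) = 0.07

In odds form, posterior odds = prior odds × likelihood ratio, so prior odds = posterior odds ÷ LR.
Posterior odds = 0.109/(1−0.109) = 0.1223. LR = 0.73/0.45 = 1.6222.
Prior odds = 0.1223/1.6222 = 0.0754, so P(A) = 0.0754/(1+0.0754) ≈ 0.07.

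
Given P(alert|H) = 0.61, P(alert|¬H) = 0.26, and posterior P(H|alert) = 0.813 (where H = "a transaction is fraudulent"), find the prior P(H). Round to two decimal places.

P(H) = 0.65

In odds form, posterior odds = prior odds × likelihood ratio, so prior odds = posterior odds ÷ LR.
Posterior odds = 0.813/(1−0.813) = 4.3476. LR = 0.61/0.26 = 2.3462.
Prior odds = 4.3476/2.3462 = 1.8530, so P(H) = 1.8530/(1+1.8530) ≈ 0.65.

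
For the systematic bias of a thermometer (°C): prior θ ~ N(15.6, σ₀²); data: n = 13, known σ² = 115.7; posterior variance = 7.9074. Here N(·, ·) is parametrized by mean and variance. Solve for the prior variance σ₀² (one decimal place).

Posterior precision equals prior precision plus data precision: 1/σ_n² = 1/σ₀² + n/σ².
So 1/σ₀² = 1/7.9074 − 13/115.7 = 0.126464 − 0.112360 = 0.014104.
Hence σ₀² = 1/0.014104 ≈ 70.9.

σ₀² = 70.9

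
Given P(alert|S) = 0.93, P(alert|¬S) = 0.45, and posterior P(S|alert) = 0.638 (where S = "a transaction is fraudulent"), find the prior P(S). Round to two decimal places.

P(S) = 0.46

Bayes' rule in odds form gives O(S|E) = O(S)·[P(E|S)/P(E|¬S)], hence O(S) = O(S|E)/LR.
Posterior odds = 0.638/(1−0.638) = 1.7624. LR = 0.93/0.45 = 2.0667.
Prior odds = 1.7624/2.0667 = 0.8528, so P(S) = 0.8528/(1+0.8528) ≈ 0.46.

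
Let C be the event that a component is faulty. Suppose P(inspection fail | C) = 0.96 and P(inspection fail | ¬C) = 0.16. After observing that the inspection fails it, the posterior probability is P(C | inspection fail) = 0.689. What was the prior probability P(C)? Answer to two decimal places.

P(C) = 0.27

In odds form, posterior odds = prior odds × likelihood ratio, so prior odds = posterior odds ÷ LR.
Posterior odds = 0.689/(1−0.689) = 2.2154. LR = 0.96/0.16 = 6.0000.
Prior odds = 2.2154/6.0000 = 0.3692, so P(C) = 0.3692/(1+0.3692) ≈ 0.27.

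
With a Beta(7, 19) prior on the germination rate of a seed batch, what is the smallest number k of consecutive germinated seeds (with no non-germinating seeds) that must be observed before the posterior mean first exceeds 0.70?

k = 38

After k germinated seeds and 0 non-germinating seeds the posterior is Beta(7+k, 19), with mean (7+k)/(7+19+k).
Set (7+k)/(26+k) > 0.70 and solve: k > (0.70·26 − 7)/(1 − 0.70) = 37.333.
The smallest integer exceeding 37.333 is 38, and checking k=38: (45)/(64) = 0.7031 > 0.70.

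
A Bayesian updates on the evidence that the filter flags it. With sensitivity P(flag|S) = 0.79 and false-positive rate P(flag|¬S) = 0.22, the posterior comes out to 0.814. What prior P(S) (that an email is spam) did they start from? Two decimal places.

P(S) = 0.55

Bayes' rule in odds form gives O(S|E) = O(S)·[P(E|S)/P(E|¬S)], hence O(S) = O(S|E)/LR.
Posterior odds = 0.814/(1−0.814) = 4.3763. LR = 0.79/0.22 = 3.5909.
Prior odds = 4.3763/3.5909 = 1.2187, so P(S) = 1.2187/(1+1.2187) ≈ 0.55.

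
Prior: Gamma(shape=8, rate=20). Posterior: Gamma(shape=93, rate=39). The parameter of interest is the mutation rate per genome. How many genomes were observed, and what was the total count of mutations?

A Gamma(α, β) prior (rate parametrization) on a Poisson rate with n observations summing to S gives posterior Gamma(α+S, β+n).
Matching: Σxᵢ = 93 − 8 = 85 and n = 39 − 20 = 19.

n = 19 genomes with total 85 mutations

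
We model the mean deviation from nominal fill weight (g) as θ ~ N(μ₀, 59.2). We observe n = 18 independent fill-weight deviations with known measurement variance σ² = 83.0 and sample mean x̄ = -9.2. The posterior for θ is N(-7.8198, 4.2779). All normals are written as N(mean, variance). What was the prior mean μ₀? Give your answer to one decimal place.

The posterior mean is a precision-weighted average: μ_n = (τ₀μ₀ + τ_data·x̄)/(τ₀+τ_data), with τ₀=1/σ₀² and τ_data=n/σ².
Here τ₀ = 1/59.2 = 0.016892 and τ_data = 18/83.0 = 0.216867, so τ_n = 0.233759.
Rearranging for μ₀: μ₀ = (μ_n·τ_n − τ_data·x̄)/τ₀ = (-7.8198·0.233759 − 0.216867·-9.2) / 0.016892 = 0.167228/0.016892 ≈ 9.9.

μ₀ = 9.9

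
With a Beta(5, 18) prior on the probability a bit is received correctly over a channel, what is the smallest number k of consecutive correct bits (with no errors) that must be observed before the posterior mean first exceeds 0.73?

k = 44

After k correct bits and 0 errors the posterior is Beta(5+k, 18), with mean (5+k)/(5+18+k).
Set (5+k)/(23+k) > 0.73 and solve: k > (0.73·23 − 5)/(1 − 0.73) = 43.667.
The smallest integer exceeding 43.667 is 44.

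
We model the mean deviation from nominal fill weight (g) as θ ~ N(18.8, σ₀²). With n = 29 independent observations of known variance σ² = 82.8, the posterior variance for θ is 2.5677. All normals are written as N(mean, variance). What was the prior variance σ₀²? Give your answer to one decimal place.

Posterior precision equals prior precision plus data precision: 1/σ_n² = 1/σ₀² + n/σ².
So 1/σ₀² = 1/2.5677 − 29/82.8 = 0.389454 − 0.350242 = 0.039212.
Hence σ₀² = 1/0.039212 ≈ 25.5.

σ₀² = 25.5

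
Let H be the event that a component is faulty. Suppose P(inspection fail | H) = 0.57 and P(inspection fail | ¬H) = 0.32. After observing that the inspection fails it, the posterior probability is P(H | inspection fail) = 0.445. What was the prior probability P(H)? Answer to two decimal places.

In odds form, posterior odds = prior odds × likelihood ratio, so prior odds = posterior odds ÷ LR.
Posterior odds = 0.445/(1−0.445) = 0.8018. LR = 0.57/0.32 = 1.7812.
Prior odds = 0.8018/1.7812 = 0.4501, so P(H) = 0.4501/(1+0.4501) ≈ 0.31.

P(H) = 0.31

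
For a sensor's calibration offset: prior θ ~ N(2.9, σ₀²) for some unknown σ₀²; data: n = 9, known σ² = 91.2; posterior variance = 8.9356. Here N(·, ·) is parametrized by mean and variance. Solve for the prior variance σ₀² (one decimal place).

σ₀² = 75.6

Posterior precision equals prior precision plus data precision: 1/σ_n² = 1/σ₀² + n/σ².
So 1/σ₀² = 1/8.9356 − 9/91.2 = 0.111912 − 0.098684 = 0.013228.
Hence σ₀² = 1/0.013228 ≈ 75.6.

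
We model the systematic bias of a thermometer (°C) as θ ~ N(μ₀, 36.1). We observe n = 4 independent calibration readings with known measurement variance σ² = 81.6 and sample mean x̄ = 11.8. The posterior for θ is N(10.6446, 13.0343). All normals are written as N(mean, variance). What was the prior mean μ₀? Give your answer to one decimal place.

With known observation variance, the Normal–Normal posterior has precision τ_n = τ₀ + n/σ² and mean μ_n = (τ₀μ₀ + (n/σ²)x̄)/τ_n.
Here τ₀ = 1/36.1 = 0.027701 and τ_data = 4/81.6 = 0.049020, so τ_n = 0.076721.
Rearranging for μ₀: μ₀ = (μ_n·τ_n − τ_data·x̄)/τ₀ = (10.6446·0.076721 − 0.049020·11.8) / 0.027701 = 0.238228/0.027701 ≈ 8.6.

μ₀ = 8.6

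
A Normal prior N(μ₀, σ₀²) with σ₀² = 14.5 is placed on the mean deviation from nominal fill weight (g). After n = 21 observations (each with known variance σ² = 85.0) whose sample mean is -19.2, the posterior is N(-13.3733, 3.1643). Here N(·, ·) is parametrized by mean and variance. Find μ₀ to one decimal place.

The posterior mean is a precision-weighted average: μ_n = (τ₀μ₀ + τ_data·x̄)/(τ₀+τ_data), with τ₀=1/σ₀² and τ_data=n/σ².
Here τ₀ = 1/14.5 = 0.068966 and τ_data = 21/85.0 = 0.247059, so τ_n = 0.316025.
Rearranging for μ₀: μ₀ = (μ_n·τ_n − τ_data·x̄)/τ₀ = (-13.3733·0.316025 − 0.247059·-19.2) / 0.068966 = 0.517236/0.068966 ≈ 7.5.

μ₀ = 7.5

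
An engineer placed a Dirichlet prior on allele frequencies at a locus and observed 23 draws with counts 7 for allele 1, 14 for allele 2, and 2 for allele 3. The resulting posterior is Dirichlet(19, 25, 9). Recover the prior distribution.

Dirichlet(12, 11, 7)

For a Dirichlet(α) prior with multinomial counts c, the posterior is Dirichlet(α + c) componentwise.
Subtract each count from the matching posterior parameter: 19−7=12, 25−14=11, 9−2=7.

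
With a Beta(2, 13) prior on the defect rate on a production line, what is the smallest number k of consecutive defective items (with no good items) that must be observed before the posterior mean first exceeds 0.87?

k = 86

After k defective items and 0 good items the posterior is Beta(2+k, 13), with mean (2+k)/(2+13+k).
Set (2+k)/(15+k) > 0.87 and solve: k > (0.87·15 − 2)/(1 − 0.87) = 85.000.
The smallest integer exceeding 85.000 is 86.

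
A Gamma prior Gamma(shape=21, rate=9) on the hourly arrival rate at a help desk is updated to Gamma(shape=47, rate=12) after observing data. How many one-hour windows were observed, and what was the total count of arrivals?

A Gamma(α, β) prior (rate parametrization) on a Poisson rate with n observations summing to S gives posterior Gamma(α+S, β+n).
Matching: Σxᵢ = 47 − 21 = 26 and n = 12 − 9 = 3.

n = 3 one-hour windows with total 26 arrivals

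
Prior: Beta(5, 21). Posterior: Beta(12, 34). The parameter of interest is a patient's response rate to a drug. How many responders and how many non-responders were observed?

7 responders and 13 non-responders

Beta is conjugate to the binomial likelihood: posterior = Beta(α+s, β+f).
So s = 12 − 5 = 7 and f = 34 − 21 = 13.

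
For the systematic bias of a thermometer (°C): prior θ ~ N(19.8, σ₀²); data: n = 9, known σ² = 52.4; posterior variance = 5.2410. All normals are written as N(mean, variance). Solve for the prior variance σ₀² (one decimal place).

σ₀² = 52.5

For the Normal–Normal model with known σ², precisions add: τ_n = τ₀ + n/σ².
So 1/σ₀² = 1/5.2410 − 9/52.4 = 0.190803 − 0.171756 = 0.019047.
Hence σ₀² = 1/0.019047 ≈ 52.5.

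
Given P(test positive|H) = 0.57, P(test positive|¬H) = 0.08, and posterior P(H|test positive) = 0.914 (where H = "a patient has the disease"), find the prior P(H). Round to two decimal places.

P(H) = 0.60

In odds form, posterior odds = prior odds × likelihood ratio, so prior odds = posterior odds ÷ LR.
Posterior odds = 0.914/(1−0.914) = 10.6279. LR = 0.57/0.08 = 7.1250.
Prior odds = 10.6279/7.1250 = 1.4916, so P(H) = 1.4916/(1+1.4916) ≈ 0.60.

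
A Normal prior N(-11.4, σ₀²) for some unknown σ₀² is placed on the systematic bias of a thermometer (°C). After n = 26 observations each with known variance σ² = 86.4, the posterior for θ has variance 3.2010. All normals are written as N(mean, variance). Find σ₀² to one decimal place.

For the Normal–Normal model with known σ², precisions add: τ_n = τ₀ + n/σ².
So 1/σ₀² = 1/3.2010 − 26/86.4 = 0.312402 − 0.300926 = 0.011476.
Hence σ₀² = 1/0.011476 ≈ 87.1.

σ₀² = 87.1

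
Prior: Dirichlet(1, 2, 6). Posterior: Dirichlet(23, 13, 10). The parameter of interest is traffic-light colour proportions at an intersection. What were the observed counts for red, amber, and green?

For a Dirichlet(α) prior with multinomial counts c, the posterior is Dirichlet(α + c) componentwise.
Counts are posterior − prior componentwise: 23−1=22, 13−2=11, 10−6=4.

counts (22, 11, 4)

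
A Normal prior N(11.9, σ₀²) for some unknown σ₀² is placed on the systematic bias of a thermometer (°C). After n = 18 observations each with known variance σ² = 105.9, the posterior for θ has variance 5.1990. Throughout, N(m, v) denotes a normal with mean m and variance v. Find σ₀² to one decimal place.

Posterior precision equals prior precision plus data precision: 1/σ_n² = 1/σ₀² + n/σ².
So 1/σ₀² = 1/5.1990 − 18/105.9 = 0.192345 − 0.169972 = 0.022373.
Hence σ₀² = 1/0.022373 ≈ 44.7.

σ₀² = 44.7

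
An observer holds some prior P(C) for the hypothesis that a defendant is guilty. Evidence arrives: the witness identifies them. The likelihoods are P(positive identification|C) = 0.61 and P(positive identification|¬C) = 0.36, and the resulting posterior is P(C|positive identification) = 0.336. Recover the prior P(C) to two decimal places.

P(C) = 0.23

Bayes' rule in odds form gives O(C|E) = O(C)·[P(E|C)/P(E|¬C)], hence O(C) = O(C|E)/LR.
Posterior odds = 0.336/(1−0.336) = 0.5060. LR = 0.61/0.36 = 1.6944.
Prior odds = 0.5060/1.6944 = 0.2986, so P(C) = 0.2986/(1+0.2986) ≈ 0.23.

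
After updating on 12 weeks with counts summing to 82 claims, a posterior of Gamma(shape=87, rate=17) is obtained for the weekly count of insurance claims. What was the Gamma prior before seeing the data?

Gamma(shape=5, rate=5)

A Gamma(α, β) prior (rate parametrization) on a Poisson rate with n observations summing to S gives posterior Gamma(α+S, β+n).
So α = 87 − 82 = 5 and β = 17 − 12 = 5.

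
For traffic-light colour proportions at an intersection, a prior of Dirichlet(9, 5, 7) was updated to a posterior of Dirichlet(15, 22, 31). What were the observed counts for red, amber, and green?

For a Dirichlet(α) prior with multinomial counts c, the posterior is Dirichlet(α + c) componentwise.
Counts are posterior − prior componentwise: 15−9=6, 22−5=17, 31−7=24.

counts (6, 17, 24)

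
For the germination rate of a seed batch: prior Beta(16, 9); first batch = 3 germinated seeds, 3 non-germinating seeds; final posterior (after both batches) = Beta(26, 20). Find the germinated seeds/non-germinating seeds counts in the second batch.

Sequential conjugate updates are equivalent to a single update on the pooled data, so total successes = posterior α − prior α and total failures = posterior β − prior β.
Total across both batches: 26−16=10 germinated seeds, 20−9=11 non-germinating seeds.
Subtract the first batch: 10−3=7 germinated seeds and 11−3=8 non-germinating seeds.

7 germinated seeds and 8 non-germinating seeds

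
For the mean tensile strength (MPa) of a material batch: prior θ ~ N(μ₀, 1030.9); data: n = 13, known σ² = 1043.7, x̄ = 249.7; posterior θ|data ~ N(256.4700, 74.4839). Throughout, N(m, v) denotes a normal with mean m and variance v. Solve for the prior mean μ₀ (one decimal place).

μ₀ = 343.4

With known observation variance, the Normal–Normal posterior has precision τ_n = τ₀ + n/σ² and mean μ_n = (τ₀μ₀ + (n/σ²)x̄)/τ_n.
Here τ₀ = 1/1030.9 = 0.000970 and τ_data = 13/1043.7 = 0.012456, so τ_n = 0.013426.
Rearranging for μ₀: μ₀ = (μ_n·τ_n − τ_data·x̄)/τ₀ = (256.4700·0.013426 − 0.012456·249.7) / 0.000970 = 0.333103/0.000970 ≈ 343.4.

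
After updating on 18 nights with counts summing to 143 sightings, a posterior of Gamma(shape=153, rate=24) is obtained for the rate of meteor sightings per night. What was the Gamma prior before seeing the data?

Gamma(shape=10, rate=6)

A Gamma(α, β) prior (rate parametrization) on a Poisson rate with n observations summing to S gives posterior Gamma(α+S, β+n).
So α = 153 − 143 = 10 and β = 24 − 18 = 6.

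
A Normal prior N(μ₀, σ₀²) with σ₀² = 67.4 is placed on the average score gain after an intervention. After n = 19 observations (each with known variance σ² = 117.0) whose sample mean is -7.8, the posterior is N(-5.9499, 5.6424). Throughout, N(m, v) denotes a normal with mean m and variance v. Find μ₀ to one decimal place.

The posterior mean is a precision-weighted average: μ_n = (τ₀μ₀ + τ_data·x̄)/(τ₀+τ_data), with τ₀=1/σ₀² and τ_data=n/σ².
Here τ₀ = 1/67.4 = 0.014837 and τ_data = 19/117.0 = 0.162393, so τ_n = 0.177230.
Rearranging for μ₀: μ₀ = (μ_n·τ_n − τ_data·x̄)/τ₀ = (-5.9499·0.177230 − 0.162393·-7.8) / 0.014837 = 0.212165/0.014837 ≈ 14.3.

μ₀ = 14.3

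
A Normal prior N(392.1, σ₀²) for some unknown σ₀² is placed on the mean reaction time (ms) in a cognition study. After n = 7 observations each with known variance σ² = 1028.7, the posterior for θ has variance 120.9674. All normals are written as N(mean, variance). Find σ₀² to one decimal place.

Posterior precision equals prior precision plus data precision: 1/σ_n² = 1/σ₀² + n/σ².
So 1/σ₀² = 1/120.9674 − 7/1028.7 = 0.008267 − 0.006805 = 0.001462.
Hence σ₀² = 1/0.001462 ≈ 684.0.

σ₀² = 684.0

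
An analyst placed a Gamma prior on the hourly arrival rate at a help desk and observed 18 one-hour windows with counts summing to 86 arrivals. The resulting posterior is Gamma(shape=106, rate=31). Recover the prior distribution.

A Gamma(α, β) prior (rate parametrization) on a Poisson rate with n observations summing to S gives posterior Gamma(α+S, β+n).
So α = 106 − 86 = 20 and β = 31 − 18 = 13.

Gamma(shape=20, rate=13)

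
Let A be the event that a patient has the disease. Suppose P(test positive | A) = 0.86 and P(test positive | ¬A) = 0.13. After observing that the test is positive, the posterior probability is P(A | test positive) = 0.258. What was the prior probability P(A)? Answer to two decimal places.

P(A) = 0.05

In odds form, posterior odds = prior odds × likelihood ratio, so prior odds = posterior odds ÷ LR.
Posterior odds = 0.258/(1−0.258) = 0.3477. LR = 0.86/0.13 = 6.6154.
Prior odds = 0.3477/6.6154 = 0.0526, so P(A) = 0.0526/(1+0.0526) ≈ 0.05.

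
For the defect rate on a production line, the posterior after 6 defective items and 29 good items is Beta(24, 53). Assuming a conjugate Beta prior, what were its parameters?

Beta(18, 24)

Beta is conjugate to the binomial likelihood: posterior = Beta(α+s, β+f).
So α = 24 − 6 = 18 and β = 53 − 29 = 24.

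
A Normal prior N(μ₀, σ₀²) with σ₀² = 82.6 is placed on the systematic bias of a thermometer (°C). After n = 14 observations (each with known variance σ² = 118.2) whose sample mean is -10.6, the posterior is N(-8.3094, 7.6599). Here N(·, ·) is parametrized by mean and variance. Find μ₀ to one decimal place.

μ₀ = 14.1

The posterior mean is a precision-weighted average: μ_n = (τ₀μ₀ + τ_data·x̄)/(τ₀+τ_data), with τ₀=1/σ₀² and τ_data=n/σ².
Here τ₀ = 1/82.6 = 0.012107 and τ_data = 14/118.2 = 0.118443, so τ_n = 0.130550.
Rearranging for μ₀: μ₀ = (μ_n·τ_n − τ_data·x̄)/τ₀ = (-8.3094·0.130550 − 0.118443·-10.6) / 0.012107 = 0.170704/0.012107 ≈ 14.1.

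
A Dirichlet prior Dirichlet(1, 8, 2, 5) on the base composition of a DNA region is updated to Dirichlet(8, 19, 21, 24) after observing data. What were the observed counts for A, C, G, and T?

For a Dirichlet(α) prior with multinomial counts c, the posterior is Dirichlet(α + c) componentwise.
Counts are posterior − prior componentwise: 8−1=7, 19−8=11, 21−2=19, 24−5=19.

counts (7, 11, 19, 19)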